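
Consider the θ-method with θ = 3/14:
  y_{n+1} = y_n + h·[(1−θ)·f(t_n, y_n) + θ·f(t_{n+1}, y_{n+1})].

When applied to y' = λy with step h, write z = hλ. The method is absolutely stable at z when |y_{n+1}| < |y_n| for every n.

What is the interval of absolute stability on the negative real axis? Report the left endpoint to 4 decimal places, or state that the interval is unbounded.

On y'=λy, z=hλ:
  y_{n+1} = y_n + z·[11/14·y_n + 3/14·y_{n+1}] ⇒ (1 − 3/14z)y_{n+1} = (1 + 11/14z)y_n
  ⇒ R(z) = (1 + 11/14z)/(1 − 3/14z).

Find x<0 with |R(x)|<1.
x=-1.3: |R|=0.0168
R=−1: 1+11/14x = −1+3/14x ⇒ -4/7x=2 ⇒ x=2/(-4/7)=-3.5000
Confirm numerically:
  x=-3.235: |R|=0.91057 <1
  x=-3.098: |R|=0.86194 <1
  x=-2.953: |R|=0.80857 <1
  x=-1.472: |R|=0.11903 <1
  x=-4.042: |R|=1.16596 >1
  x=-3.561: |R|=1.01977 >1
So |R|<1 on (-3.5000, 0).

z∈(-3.5000,0).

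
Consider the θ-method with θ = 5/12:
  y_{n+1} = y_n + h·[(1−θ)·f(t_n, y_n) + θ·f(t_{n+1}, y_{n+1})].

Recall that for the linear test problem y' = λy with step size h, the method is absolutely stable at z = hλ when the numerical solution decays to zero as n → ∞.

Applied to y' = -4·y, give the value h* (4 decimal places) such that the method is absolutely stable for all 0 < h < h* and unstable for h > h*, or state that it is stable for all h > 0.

Test eqn y'=λy, z=hλ:
  y_{n+1} = y_n + z·[7/12·y_n + 5/12·y_{n+1}] ⇒ (1 − 5/12z)y_{n+1} = (1 + 7/12z)y_n
  so R(z) = (1 + 7/12z)/(1 − 5/12z).

Find x<0 with |R(x)|<1.
x=-0.32: |R|=0.7176
R=−1: 1+7/12x = −1+5/12x ⇒ -1/6x=2 ⇒ x=2/(-1/6)=-12.0000
Confirm numerically:
  x=-10.286: |R|=0.94596 <1
  x=-10.206: |R|=0.94307 <1
  x=-9.685: |R|=0.92338 <1
  x=-12.584: |R|=1.01559 >1
  x=-12.108: |R|=1.00298 >1
Interval (-12.0000, 0).

(-12.0000,0); λ=-4 ⇒ h* = (12)/4 = 3.0000.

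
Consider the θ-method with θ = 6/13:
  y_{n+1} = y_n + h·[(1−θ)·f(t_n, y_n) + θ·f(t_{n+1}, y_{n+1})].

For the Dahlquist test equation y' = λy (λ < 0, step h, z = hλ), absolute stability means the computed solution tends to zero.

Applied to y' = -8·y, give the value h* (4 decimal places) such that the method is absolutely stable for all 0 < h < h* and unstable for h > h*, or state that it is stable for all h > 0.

(-26.0000,0); λ=-8 ⇒ h* = (26)/8 = 3.2500.

With y'=λy (z=hλ):
  y_{n+1} = y_n + z·[7/13·y_n + 6/13·y_{n+1}] ⇒ (1 − 6/13z)y_{n+1} = (1 + 7/13z)y_n
  so R(z) = (1 + 7/13z)/(1 − 6/13z).

Boundary: |R(x)|=1, x<0.
x=-0.35: |R|=0.6987
R=−1: 1+7/13x = −1+6/13x ⇒ -1/13x=2 ⇒ x=2/(-1/13)=-26.0000
Confirm numerically:
  x=-23.093: |R|=0.98082 <1
  x=-17.097: |R|=0.92297 <1
  x=-12.330: |R|=0.84284 <1
  x=-26.584: |R|=1.00339 >1
  x=-26.429: |R|=1.00250 >1
  x=-26.349: |R|=1.00204 >1
Stable set (-26.0000, 0).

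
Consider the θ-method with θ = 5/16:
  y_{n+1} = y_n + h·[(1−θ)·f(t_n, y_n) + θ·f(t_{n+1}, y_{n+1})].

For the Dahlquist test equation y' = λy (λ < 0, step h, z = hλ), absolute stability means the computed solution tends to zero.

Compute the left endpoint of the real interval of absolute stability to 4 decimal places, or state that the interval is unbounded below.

On y'=λy, z=hλ:
  y_{n+1} = y_n + z·[11/16·y_n + 5/16·y_{n+1}] ⇒ (1 − 5/16z)y_{n+1} = (1 + 11/16z)y_n
  R(z) = (1 + 11/16z)/(1 − 5/16z).

Find x<0 with |R(x)|<1.
x=-1.7: |R|=0.1102
R=−1: 1+11/16x = −1+5/16x ⇒ -3/8x=2 ⇒ x=2/(-3/8)=-5.3333
Confirm numerically:
  x=-3.714: |R|=0.71895 <1
  x=-2.614: |R|=0.43873 <1
  x=-2.577: |R|=0.42745 <1
  x=-2.161: |R|=0.28991 <1
  x=-5.925: |R|=1.07781 >1
  x=-5.905: |R|=1.07534 >1
Interval (-5.3333, 0).

left endpoint -5.3333.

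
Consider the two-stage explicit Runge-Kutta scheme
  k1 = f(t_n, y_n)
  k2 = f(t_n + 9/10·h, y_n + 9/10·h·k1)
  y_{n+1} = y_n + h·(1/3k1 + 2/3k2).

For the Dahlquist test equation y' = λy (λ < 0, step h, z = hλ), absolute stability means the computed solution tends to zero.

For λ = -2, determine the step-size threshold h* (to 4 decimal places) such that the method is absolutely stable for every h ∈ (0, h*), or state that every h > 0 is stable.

(-1.6667,0); λ=-2 ⇒ h* = (5/3)/2 = 0.8333.

Test eqn y'=λy, z=hλ:
  k1=λy_n ⇒ h·k1=z·y_n;  k2=λ(1+9/10z)y_n ⇒ h·k2=z(1+9/10z)y_n
  y_{n+1}/y_n = 1 + 1/3z + 2/3z(1+9/10z) = 1 + z + 3/5z²
  Hence R(z) = 1 + z + 3/5z².

Find x<0 with |R(x)|<1.
x=-1.35: |R|=0.7435
R=1: x+3/5x²=0 ⇒ x=−5/3=-1.6667; min R=1−1/(4·3/5)=0.5833>−1
Confirm numerically:
  x=-1.199: |R|=0.66356 <1
  x=-0.905: |R|=0.58642 <1
  x=-0.847: |R|=0.58345 <1
  x=-0.713: |R|=0.59202 <1
  x=-1.888: |R|=1.25073 >1
  x=-1.820: |R|=1.16744 >1
Stable set (-1.6667, 0).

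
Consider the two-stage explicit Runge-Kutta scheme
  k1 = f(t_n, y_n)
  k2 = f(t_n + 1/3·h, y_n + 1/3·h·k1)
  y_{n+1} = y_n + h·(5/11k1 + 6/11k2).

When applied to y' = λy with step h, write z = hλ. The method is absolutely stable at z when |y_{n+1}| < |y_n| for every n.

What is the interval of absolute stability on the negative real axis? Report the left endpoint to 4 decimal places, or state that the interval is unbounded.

Test eqn y'=λy, z=hλ:
  k1=λy_n ⇒ h·k1=z·y_n;  k2=λ(1+1/3z)y_n ⇒ h·k2=z(1+1/3z)y_n
  y_{n+1}/y_n = 1 + 5/11z + 6/11z(1+1/3z) = 1 + z + 2/11z²
  so R(z) = 1 + z + 2/11z².

Find x<0 with |R(x)|<1.
x=-1.21: |R|=0.0562
R=1: x+2/11x²=0 ⇒ x=−11/2=-5.5000; min R=1−1/(4·2/11)=-0.3750>−1
Confirm numerically:
  x=-5.045: |R|=0.58264 <1
  x=-4.655: |R|=0.28482 <1
  x=-3.666: |R|=0.22244 <1
  x=-6.089: |R|=1.65208 >1
  x=-5.663: |R|=1.16783 >1
Interval (-5.5000, 0).

(-5.5000, 0).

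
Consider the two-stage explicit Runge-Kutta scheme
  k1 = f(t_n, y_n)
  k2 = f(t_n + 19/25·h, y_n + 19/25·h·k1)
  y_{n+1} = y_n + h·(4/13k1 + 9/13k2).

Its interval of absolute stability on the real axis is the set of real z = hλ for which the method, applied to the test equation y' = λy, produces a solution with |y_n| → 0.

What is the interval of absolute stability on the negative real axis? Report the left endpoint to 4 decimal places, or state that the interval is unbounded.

On y'=λy, z=hλ:
  k1=λy_n ⇒ h·k1=z·y_n;  k2=λ(1+19/25z)y_n ⇒ h·k2=z(1+19/25z)y_n
  y_{n+1}/y_n = 1 + 4/13z + 9/13z(1+19/25z) = 1 + z + 171/325z²
  so R(z) = 1 + z + 171/325z².

Need |R(x)|<1, x<0.
x=-1.76: |R|=0.8698
R=1: x+171/325x²=0 ⇒ x=−325/171=-1.9006; min R=1−1/(4·171/325)=0.5249>−1
Confirm numerically:
  x=-1.867: |R|=0.96701 <1
  x=-1.628: |R|=0.76651 <1
  x=-1.468: |R|=0.66587 <1
  x=-1.376: |R|=0.62021 <1
  x=-2.279: |R|=1.45376 >1
  x=-2.142: |R|=1.27208 >1
  x=-2.081: |R|=1.19754 >1
Stable set (-1.9006, 0).

z∈(-1.9006,0).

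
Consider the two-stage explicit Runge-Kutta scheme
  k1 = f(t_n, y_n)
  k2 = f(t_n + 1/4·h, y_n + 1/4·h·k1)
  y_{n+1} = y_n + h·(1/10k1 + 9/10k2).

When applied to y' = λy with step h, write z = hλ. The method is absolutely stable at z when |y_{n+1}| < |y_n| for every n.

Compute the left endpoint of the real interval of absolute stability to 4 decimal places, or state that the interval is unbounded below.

left endpoint -4.4444.

On y'=λy, z=hλ:
  k1=λy_n ⇒ h·k1=z·y_n;  k2=λ(1+1/4z)y_n ⇒ h·k2=z(1+1/4z)y_n
  y_{n+1}/y_n = 1 + 1/10z + 9/10z(1+1/4z) = 1 + z + 9/40z²
  ⇒ R(z) = 1 + z + 9/40z².

Solve |R(x)|<1 on ℝ⁻.
x=-1.49: |R|=0.0095
R=1: x+9/40x²=0 ⇒ x=−40/9=-4.4444; min R=1−1/(4·9/40)=-0.1111>−1
Confirm numerically:
  x=-4.229: |R|=0.79500 <1
  x=-3.951: |R|=0.56134 <1
  x=-1.971: |R|=0.09691 <1
  x=-1.818: |R|=0.07435 <1
  x=-4.987: |R|=1.60879 >1
  x=-4.952: |R|=1.56552 >1
Stable set (-4.4444, 0).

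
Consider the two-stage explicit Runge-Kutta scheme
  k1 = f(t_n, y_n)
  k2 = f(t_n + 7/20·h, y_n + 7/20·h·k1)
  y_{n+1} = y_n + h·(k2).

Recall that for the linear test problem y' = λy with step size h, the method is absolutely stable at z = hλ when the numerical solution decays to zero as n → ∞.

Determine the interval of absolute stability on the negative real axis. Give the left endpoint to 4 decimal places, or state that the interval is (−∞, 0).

z∈(-2.8571,0).

With y'=λy (z=hλ):
  k1=λy_n ⇒ h·k1=z·y_n;  k2=λ(1+7/20z)y_n ⇒ h·k2=z(1+7/20z)y_n
  y_{n+1}/y_n = 1 + z(1+7/20z) = 1 + z + 7/20z²
  so R(z) = 1 + z + 7/20z².

Need |R(x)|<1, x<0.
x=-1.42: |R|=0.2857
R=1: x+7/20x²=0 ⇒ x=−20/7=-2.8571; min R=1−1/(4·7/20)=0.2857>−1
Confirm numerically:
  x=-2.835: |R|=0.97803 <1
  x=-2.342: |R|=0.57774 <1
  x=-1.533: |R|=0.28953 <1
  x=-1.436: |R|=0.28573 <1
  x=-3.393: |R|=1.63636 >1
  x=-3.392: |R|=1.63498 >1
So |R|<1 on (-2.8571, 0).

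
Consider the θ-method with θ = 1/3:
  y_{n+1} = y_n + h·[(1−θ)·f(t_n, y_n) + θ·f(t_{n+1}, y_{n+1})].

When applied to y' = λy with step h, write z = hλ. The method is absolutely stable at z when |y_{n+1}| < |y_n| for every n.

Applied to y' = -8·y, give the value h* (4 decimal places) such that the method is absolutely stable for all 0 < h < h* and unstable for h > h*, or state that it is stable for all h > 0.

On y'=λy, z=hλ:
  y_{n+1} = y_n + z·[2/3·y_n + 1/3·y_{n+1}] ⇒ (1 − 1/3z)y_{n+1} = (1 + 2/3z)y_n
  Hence R(z) = (1 + 2/3z)/(1 − 1/3z).

Need |R(x)|<1, x<0.
x=-1.53: |R|=0.0132
R=−1: 1+2/3x = −1+1/3x ⇒ -1/3x=2 ⇒ x=2/(-1/3)=-6.0000
Confirm numerically:
  x=-5.680: |R|=0.96313 <1
  x=-4.959: |R|=0.86920 <1
  x=-4.606: |R|=0.81672 <1
  x=-3.633: |R|=0.64315 <1
  x=-6.372: |R|=1.03969 >1
  x=-6.340: |R|=1.03640 >1
  x=-6.299: |R|=1.03215 >1
So |R|<1 on (-6.0000, 0).

(-6.0000,0); λ=-8 ⇒ h* = (6)/8 = 0.7500.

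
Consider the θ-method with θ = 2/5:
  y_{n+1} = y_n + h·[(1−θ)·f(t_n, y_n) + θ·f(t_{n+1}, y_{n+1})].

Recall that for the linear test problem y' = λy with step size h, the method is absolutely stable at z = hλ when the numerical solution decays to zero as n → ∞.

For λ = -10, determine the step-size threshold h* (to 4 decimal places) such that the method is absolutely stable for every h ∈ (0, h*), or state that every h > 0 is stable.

Test eqn y'=λy, z=hλ:
  y_{n+1} = y_n + z·[3/5·y_n + 2/5·y_{n+1}] ⇒ (1 − 2/5z)y_{n+1} = (1 + 3/5z)y_n
  R(z) = (1 + 3/5z)/(1 − 2/5z).

Find x<0 with |R(x)|<1.
x=-1.6: |R|=0.0244
R=−1: 1+3/5x = −1+2/5x ⇒ -1/5x=2 ⇒ x=2/(-1/5)=-10.0000
Confirm numerically:
  x=-6.856: |R|=0.83198 <1
  x=-5.988: |R|=0.76367 <1
  x=-5.659: |R|=0.73397 <1
  x=-10.581: |R|=1.02221 >1
  x=-10.503: |R|=1.01934 >1
  x=-10.292: |R|=1.01141 >1
So |R|<1 on (-10.0000, 0).

(-10.0000,0); λ=-10 ⇒ h* = (10)/10 = 1.0000.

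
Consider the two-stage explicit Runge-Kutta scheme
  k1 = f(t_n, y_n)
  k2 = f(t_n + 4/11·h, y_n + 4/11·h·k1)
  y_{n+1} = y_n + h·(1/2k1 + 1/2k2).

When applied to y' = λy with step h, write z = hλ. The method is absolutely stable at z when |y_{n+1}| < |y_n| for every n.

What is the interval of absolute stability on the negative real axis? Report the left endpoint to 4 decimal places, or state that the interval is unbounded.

z∈(-5.5000,0).

On y'=λy, z=hλ:
  k1=λy_n ⇒ h·k1=z·y_n;  k2=λ(1+4/11z)y_n ⇒ h·k2=z(1+4/11z)y_n
  y_{n+1}/y_n = 1 + 1/2z + 1/2z(1+4/11z) = 1 + z + 2/11z²
  R(z) = 1 + z + 2/11z².

Solve |R(x)|<1 on ℝ⁻.
x=-1.59: |R|=0.1303
R=1: x+2/11x²=0 ⇒ x=−11/2=-5.5000; min R=1−1/(4·2/11)=-0.3750>−1
Confirm numerically:
  x=-4.930: |R|=0.48907 <1
  x=-4.037: |R|=0.07384 <1
  x=-2.696: |R|=0.37447 <1
  x=-5.727: |R|=1.23637 >1
  x=-5.719: |R|=1.22772 >1
  x=-5.640: |R|=1.14356 >1
So |R|<1 on (-5.5000, 0).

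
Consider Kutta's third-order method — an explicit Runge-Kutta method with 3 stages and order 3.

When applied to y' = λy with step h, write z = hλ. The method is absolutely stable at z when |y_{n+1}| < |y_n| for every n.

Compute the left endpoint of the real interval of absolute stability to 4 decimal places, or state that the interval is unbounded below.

left endpoint -2.5127.

Test eqn y'=λy, z=hλ:
  order 3, 3-stage ⇒ R(z)=1+z+z^2/2+z^3/6
  (e.g. R(-1.44)=0.09914, |R|=0.09914)

Solve |R(x)|<1 on ℝ⁻.
x=-1.44: |R|=0.0991
|R(-2.65)|=1.2404 |R(-1.73)|=0.0965 |R(-1.62)|=0.0164
Bisect:
  x_lo=-3.0258 |R|=2.0652  x_hi=-0.1434 |R|=0.8664
  mid=-1.58463 |R|=0.00772 →hi
  mid=-2.30523 |R|=0.68988 →hi
  mid=-2.66553 |R|=1.26945 →lo
  mid=-2.48538 |R|=0.95556 →hi
  mid=-2.57545 |R|=1.10612 →lo
  mid=-2.53041 |R|=1.02929 →lo
  mid=-2.50790 |R|=0.99204 →hi
  ...
  [-2.51282,-2.51265] ⇒ x*=-2.5127
Interval (-2.5127, 0).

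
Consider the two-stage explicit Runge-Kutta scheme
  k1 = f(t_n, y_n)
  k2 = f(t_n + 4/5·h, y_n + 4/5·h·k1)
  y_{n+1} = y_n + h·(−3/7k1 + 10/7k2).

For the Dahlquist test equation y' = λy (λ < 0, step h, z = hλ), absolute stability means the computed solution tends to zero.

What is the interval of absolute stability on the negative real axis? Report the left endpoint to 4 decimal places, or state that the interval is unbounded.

(-0.8750, 0).

Set f=λy, z=hλ:
  k1=λy_n ⇒ h·k1=z·y_n;  k2=λ(1+4/5z)y_n ⇒ h·k2=z(1+4/5z)y_n
  y_{n+1}/y_n = 1 − 3/7z + 10/7z(1+4/5z) = 1 + z + 8/7z²
  Hence R(z) = 1 + z + 8/7z².

Boundary: |R(x)|=1, x<0.
x=-1.15: |R|=1.3614
R=1: x+8/7x²=0 ⇒ x=−7/8=-0.8750; min R=1−1/(4·8/7)=0.7812>−1
Confirm numerically:
  x=-0.725: |R|=0.87571 <1
  x=-0.621: |R|=0.81973 <1
  x=-0.596: |R|=0.80996 <1
  x=-0.576: |R|=0.80317 <1
  x=-1.237: |R|=1.51176 >1
  x=-1.208: |R|=1.45973 >1
  x=-1.065: |R|=1.23126 >1
Interval (-0.8750, 0).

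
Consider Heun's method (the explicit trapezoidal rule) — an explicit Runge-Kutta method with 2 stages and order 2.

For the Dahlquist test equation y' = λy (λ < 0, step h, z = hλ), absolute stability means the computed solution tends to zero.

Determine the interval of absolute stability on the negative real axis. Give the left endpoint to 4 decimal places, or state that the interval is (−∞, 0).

Set f=λy, z=hλ:
  order 2, 2-stage ⇒ R(z)=1+z+z^2/2
  (e.g. R(-1.58)=0.66820, |R|=0.66820)

Need |R(x)|<1, x<0.
x=-1.58: |R|=0.6682
|R(-1.21)|=0.5221 |R(-1.06)|=0.5018 |R(-0.78)|=0.5242
Bisect:
  x_lo=-2.4704 |R|=1.5811  x_hi=-0.1337 |R|=0.8752
  mid=-1.30209 |R|=0.54563 →hi
  mid=-1.88626 |R|=0.89273 →hi
  mid=-2.17835 |R|=1.19425 →lo
  mid=-2.03230 |R|=1.03283 →lo
  mid=-1.95928 |R|=0.96011 →hi
  mid=-1.99579 |R|=0.99580 →hi
  mid=-2.01405 |R|=1.01415 →lo
  mid=-2.00492 |R|=1.00493 →lo
  mid=-2.00036 |R|=1.00036 →lo
  mid=-1.99808 |R|=0.99808 →hi
  ...
  [-2.00007,-1.99993] ⇒ x*=-2.0000
Stable set (-2.0000, 0).

(-2.0000, 0).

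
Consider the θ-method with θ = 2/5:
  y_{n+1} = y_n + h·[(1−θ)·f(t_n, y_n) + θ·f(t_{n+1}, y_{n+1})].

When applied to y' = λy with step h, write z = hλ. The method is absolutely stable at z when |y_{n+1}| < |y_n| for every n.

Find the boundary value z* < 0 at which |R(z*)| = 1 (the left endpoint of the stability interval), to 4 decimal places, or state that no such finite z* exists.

left endpoint -10.0000.

With y'=λy (z=hλ):
  y_{n+1} = y_n + z·[3/5·y_n + 2/5·y_{n+1}] ⇒ (1 − 2/5z)y_{n+1} = (1 + 3/5z)y_n
  Hence R(z) = (1 + 3/5z)/(1 − 2/5z).

Boundary: |R(x)|=1, x<0.
x=-0.63: |R|=0.4968
R=−1: 1+3/5x = −1+2/5x ⇒ -1/5x=2 ⇒ x=2/(-1/5)=-10.0000
Confirm numerically:
  x=-9.640: |R|=0.98517 <1
  x=-7.570: |R|=0.87934 <1
  x=-6.783: |R|=0.82673 <1
  x=-10.158: |R|=1.00624 >1
  x=-10.026: |R|=1.00104 >1
Interval (-10.0000, 0).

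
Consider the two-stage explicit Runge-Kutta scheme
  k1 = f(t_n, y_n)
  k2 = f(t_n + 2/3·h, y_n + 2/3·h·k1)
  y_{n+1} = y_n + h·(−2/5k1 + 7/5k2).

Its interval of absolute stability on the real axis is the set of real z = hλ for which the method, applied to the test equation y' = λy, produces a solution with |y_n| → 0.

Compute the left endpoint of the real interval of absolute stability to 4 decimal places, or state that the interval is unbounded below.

Test eqn y'=λy, z=hλ:
  k1=λy_n ⇒ h·k1=z·y_n;  k2=λ(1+2/3z)y_n ⇒ h·k2=z(1+2/3z)y_n
  y_{n+1}/y_n = 1 − 2/5z + 7/5z(1+2/3z) = 1 + z + 14/15z²
  Hence R(z) = 1 + z + 14/15z².

Boundary: |R(x)|=1, x<0.
x=-0.92: |R|=0.8700
R=1: x+14/15x²=0 ⇒ x=−15/14=-1.0714; min R=1−1/(4·14/15)=0.7321>−1
Confirm numerically:
  x=-0.888: |R|=0.84797 <1
  x=-0.694: |R|=0.75553 <1
  x=-0.614: |R|=0.73786 <1
  x=-1.652: |R|=1.89516 >1
  x=-1.521: |R|=1.63821 >1
  x=-1.350: |R|=1.35100 >1
Stable set (-1.0714, 0).

left endpoint -1.0714.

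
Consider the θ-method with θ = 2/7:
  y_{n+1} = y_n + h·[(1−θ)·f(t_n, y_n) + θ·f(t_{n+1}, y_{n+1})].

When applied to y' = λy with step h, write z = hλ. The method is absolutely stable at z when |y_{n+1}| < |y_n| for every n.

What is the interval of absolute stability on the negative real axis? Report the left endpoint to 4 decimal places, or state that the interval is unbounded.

With y'=λy (z=hλ):
  y_{n+1} = y_n + z·[5/7·y_n + 2/7·y_{n+1}] ⇒ (1 − 2/7z)y_{n+1} = (1 + 5/7z)y_n
  so R(z) = (1 + 5/7z)/(1 − 2/7z).

Boundary: |R(x)|=1, x<0.
x=-0.42: |R|=0.6250
R=−1: 1+5/7x = −1+2/7x ⇒ -3/7x=2 ⇒ x=2/(-3/7)=-4.6667
Confirm numerically:
  x=-3.259: |R|=0.68760 <1
  x=-3.066: |R|=0.63433 <1
  x=-2.919: |R|=0.59160 <1
  x=-2.544: |R|=0.47320 <1
  x=-5.224: |R|=1.09583 >1
  x=-5.146: |R|=1.08316 >1
Stable set (-4.6667, 0).

(-4.6667, 0).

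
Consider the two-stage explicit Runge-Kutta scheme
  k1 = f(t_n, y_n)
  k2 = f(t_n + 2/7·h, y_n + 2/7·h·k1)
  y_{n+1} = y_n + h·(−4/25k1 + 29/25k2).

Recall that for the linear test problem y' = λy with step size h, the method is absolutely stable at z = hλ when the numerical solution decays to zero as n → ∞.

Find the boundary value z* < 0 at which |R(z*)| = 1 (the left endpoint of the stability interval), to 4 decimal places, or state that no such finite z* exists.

z* = -3.0172.

Test eqn y'=λy, z=hλ:
  k1=λy_n ⇒ h·k1=z·y_n;  k2=λ(1+2/7z)y_n ⇒ h·k2=z(1+2/7z)y_n
  y_{n+1}/y_n = 1 − 4/25z + 29/25z(1+2/7z) = 1 + z + 58/175z²
  so R(z) = 1 + z + 58/175z².

Boundary: |R(x)|=1, x<0.
x=-1.37: |R|=0.2521
R=1: x+58/175x²=0 ⇒ x=−175/58=-3.0172; min R=1−1/(4·58/175)=0.2457>−1
Confirm numerically:
  x=-2.866: |R|=0.85634 <1
  x=-2.277: |R|=0.44137 <1
  x=-2.031: |R|=0.33613 <1
  x=-1.632: |R|=0.25073 <1
  x=-3.524: |R|=1.59187 >1
  x=-3.246: |R|=1.24610 >1
So |R|<1 on (-3.0172, 0).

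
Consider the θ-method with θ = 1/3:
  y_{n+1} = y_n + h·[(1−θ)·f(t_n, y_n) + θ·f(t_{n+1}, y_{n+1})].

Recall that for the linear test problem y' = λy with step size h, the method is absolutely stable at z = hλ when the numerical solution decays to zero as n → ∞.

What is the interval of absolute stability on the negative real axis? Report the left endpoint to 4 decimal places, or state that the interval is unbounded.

z∈(-6.0000,0).

With y'=λy (z=hλ):
  y_{n+1} = y_n + z·[2/3·y_n + 1/3·y_{n+1}] ⇒ (1 − 1/3z)y_{n+1} = (1 + 2/3z)y_n
  so R(z) = (1 + 2/3z)/(1 − 1/3z).

Solve |R(x)|<1 on ℝ⁻.
x=-1.12: |R|=0.1845
R=−1: 1+2/3x = −1+1/3x ⇒ -1/3x=2 ⇒ x=2/(-1/3)=-6.0000
Confirm numerically:
  x=-5.371: |R|=0.92486 <1
  x=-2.791: |R|=0.44586 <1
  x=-2.683: |R|=0.41633 <1
  x=-2.543: |R|=0.37633 <1
  x=-6.340: |R|=1.03640 >1
  x=-6.212: |R|=1.02301 >1
Stable set (-6.0000, 0).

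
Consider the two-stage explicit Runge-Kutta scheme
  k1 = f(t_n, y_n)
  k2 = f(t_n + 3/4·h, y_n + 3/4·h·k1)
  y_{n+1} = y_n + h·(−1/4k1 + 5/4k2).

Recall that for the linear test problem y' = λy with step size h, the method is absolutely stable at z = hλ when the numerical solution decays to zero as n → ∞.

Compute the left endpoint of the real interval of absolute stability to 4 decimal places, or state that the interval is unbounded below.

left endpoint -1.0667.

On y'=λy, z=hλ:
  k1=λy_n ⇒ h·k1=z·y_n;  k2=λ(1+3/4z)y_n ⇒ h·k2=z(1+3/4z)y_n
  y_{n+1}/y_n = 1 − 1/4z + 5/4z(1+3/4z) = 1 + z + 15/16z²
  so R(z) = 1 + z + 15/16z².

Find x<0 with |R(x)|<1.
x=-1.71: |R|=2.0313
R=1: x+15/16x²=0 ⇒ x=−16/15=-1.0667; min R=1−1/(4·15/16)=0.7333>−1
Confirm numerically:
  x=-1.039: |R|=0.97305 <1
  x=-0.898: |R|=0.85800 <1
  x=-0.702: |R|=0.76000 <1
  x=-1.361: |R|=1.37555 >1
  x=-1.337: |R|=1.33885 >1
Stable set (-1.0667, 0).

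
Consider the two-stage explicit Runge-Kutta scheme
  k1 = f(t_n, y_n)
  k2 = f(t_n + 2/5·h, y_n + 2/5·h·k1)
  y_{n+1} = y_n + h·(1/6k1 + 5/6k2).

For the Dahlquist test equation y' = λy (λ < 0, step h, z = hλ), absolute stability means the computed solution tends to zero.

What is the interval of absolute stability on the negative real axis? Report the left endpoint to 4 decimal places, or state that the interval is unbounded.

(-3.0000, 0).

On y'=λy, z=hλ:
  k1=λy_n ⇒ h·k1=z·y_n;  k2=λ(1+2/5z)y_n ⇒ h·k2=z(1+2/5z)y_n
  y_{n+1}/y_n = 1 + 1/6z + 5/6z(1+2/5z) = 1 + z + 1/3z²
  Hence R(z) = 1 + z + 1/3z².

Need |R(x)|<1, x<0.
x=-0.94: |R|=0.3545
R=1: x+1/3x²=0 ⇒ x=−3=-3.0000; min R=1−1/(4·1/3)=0.2500>−1
Confirm numerically:
  x=-2.189: |R|=0.40824 <1
  x=-2.070: |R|=0.35830 <1
  x=-1.584: |R|=0.25235 <1
  x=-3.324: |R|=1.35899 >1
  x=-3.174: |R|=1.18409 >1
So |R|<1 on (-3.0000, 0).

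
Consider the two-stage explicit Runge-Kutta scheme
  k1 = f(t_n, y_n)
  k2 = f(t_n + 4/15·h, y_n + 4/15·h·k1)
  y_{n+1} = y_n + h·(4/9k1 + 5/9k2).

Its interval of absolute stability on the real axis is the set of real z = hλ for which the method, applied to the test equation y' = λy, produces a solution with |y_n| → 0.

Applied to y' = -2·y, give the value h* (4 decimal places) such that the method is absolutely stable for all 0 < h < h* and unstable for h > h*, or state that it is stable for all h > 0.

Set f=λy, z=hλ:
  k1=λy_n ⇒ h·k1=z·y_n;  k2=λ(1+4/15z)y_n ⇒ h·k2=z(1+4/15z)y_n
  y_{n+1}/y_n = 1 + 4/9z + 5/9z(1+4/15z) = 1 + z + 4/27z²
  Hence R(z) = 1 + z + 4/27z².

Need |R(x)|<1, x<0.
x=-0.43: |R|=0.5974
R=1: x+4/27x²=0 ⇒ x=−27/4=-6.7500; min R=1−1/(4·4/27)=-0.6875>−1
Confirm numerically:
  x=-5.881: |R|=0.24288 <1
  x=-5.444: |R|=0.05331 <1
  x=-5.047: |R|=0.27334 <1
  x=-7.090: |R|=1.35713 >1
  x=-6.883: |R|=1.13562 >1
So |R|<1 on (-6.7500, 0).

(-6.7500,0); λ=-2 ⇒ h* = (27/4)/2 = 3.3750.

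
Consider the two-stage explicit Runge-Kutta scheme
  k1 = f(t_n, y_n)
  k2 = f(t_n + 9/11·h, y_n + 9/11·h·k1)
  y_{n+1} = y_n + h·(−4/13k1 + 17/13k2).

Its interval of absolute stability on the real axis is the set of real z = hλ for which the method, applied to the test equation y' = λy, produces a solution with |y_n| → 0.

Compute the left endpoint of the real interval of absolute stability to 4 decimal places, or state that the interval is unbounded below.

With y'=λy (z=hλ):
  k1=λy_n ⇒ h·k1=z·y_n;  k2=λ(1+9/11z)y_n ⇒ h·k2=z(1+9/11z)y_n
  y_{n+1}/y_n = 1 − 4/13z + 17/13z(1+9/11z) = 1 + z + 153/143z²
  so R(z) = 1 + z + 153/143z².

Need |R(x)|<1, x<0.
x=-1.23: |R|=1.3887
R=1: x+153/143x²=0 ⇒ x=−143/153=-0.9346; min R=1−1/(4·153/143)=0.7663>−1
Confirm numerically:
  x=-0.673: |R|=0.81160 <1
  x=-0.672: |R|=0.81116 <1
  x=-0.617: |R|=0.79031 <1
  x=-1.362: |R|=1.62277 >1
  x=-1.151: |R|=1.26644 >1
  x=-1.086: |R|=1.17587 >1
Stable set (-0.9346, 0).

z* = -0.9346.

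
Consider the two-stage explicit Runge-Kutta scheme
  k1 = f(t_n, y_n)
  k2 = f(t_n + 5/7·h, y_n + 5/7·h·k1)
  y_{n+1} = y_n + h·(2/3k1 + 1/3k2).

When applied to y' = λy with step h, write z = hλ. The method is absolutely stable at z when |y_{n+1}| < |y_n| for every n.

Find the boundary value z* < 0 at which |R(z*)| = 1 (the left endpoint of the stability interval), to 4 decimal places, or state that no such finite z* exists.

left endpoint -4.2000.

Test eqn y'=λy, z=hλ:
  k1=λy_n ⇒ h·k1=z·y_n;  k2=λ(1+5/7z)y_n ⇒ h·k2=z(1+5/7z)y_n
  y_{n+1}/y_n = 1 + 2/3z + 1/3z(1+5/7z) = 1 + z + 5/21z²
  ⇒ R(z) = 1 + z + 5/21z².

Need |R(x)|<1, x<0.
x=-0.39: |R|=0.6462
R=1: x+5/21x²=0 ⇒ x=−21/5=-4.2000; min R=1−1/(4·5/21)=-0.0500>−1
Confirm numerically:
  x=-4.178: |R|=0.97812 <1
  x=-3.822: |R|=0.65602 <1
  x=-2.219: |R|=0.04663 <1
  x=-4.481: |R|=1.29980 >1
  x=-4.476: |R|=1.29414 >1
  x=-4.279: |R|=1.08049 >1
Stable set (-4.2000, 0).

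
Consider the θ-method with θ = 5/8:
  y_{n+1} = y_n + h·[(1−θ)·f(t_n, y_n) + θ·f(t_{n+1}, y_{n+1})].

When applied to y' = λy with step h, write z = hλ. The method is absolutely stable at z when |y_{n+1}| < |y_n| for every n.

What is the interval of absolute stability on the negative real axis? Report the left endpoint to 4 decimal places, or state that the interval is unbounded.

unbounded; (−∞, 0).

Set f=λy, z=hλ:
  y_{n+1} = y_n + z·[3/8·y_n + 5/8·y_{n+1}] ⇒ (1 − 5/8z)y_{n+1} = (1 + 3/8z)y_n
  R(z) = (1 + 3/8z)/(1 − 5/8z).

Need |R(x)|<1, x<0.
x=-1.31: |R|=0.2797
x=-2: |R|=0.1111
x=-10: |R|=0.3793
x=-100: |R|=0.5748
θ=5/8≥1/2 ⇒ |1+3/8x|<|1−5/8x| ∀x<0 ⇒ stable on all of ℝ⁻.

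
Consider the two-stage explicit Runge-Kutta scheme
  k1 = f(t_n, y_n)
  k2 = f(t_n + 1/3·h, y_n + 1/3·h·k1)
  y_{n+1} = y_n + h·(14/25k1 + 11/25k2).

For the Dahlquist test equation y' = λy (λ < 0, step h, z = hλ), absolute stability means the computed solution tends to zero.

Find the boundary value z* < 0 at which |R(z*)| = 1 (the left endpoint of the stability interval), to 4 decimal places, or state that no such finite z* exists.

z* = -6.8182.

Set f=λy, z=hλ:
  k1=λy_n ⇒ h·k1=z·y_n;  k2=λ(1+1/3z)y_n ⇒ h·k2=z(1+1/3z)y_n
  y_{n+1}/y_n = 1 + 14/25z + 11/25z(1+1/3z) = 1 + z + 11/75z²
  so R(z) = 1 + z + 11/75z².

Boundary: |R(x)|=1, x<0.
x=-0.94: |R|=0.1896
R=1: x+11/75x²=0 ⇒ x=−75/11=-6.8182; min R=1−1/(4·11/75)=-0.7045>−1
Confirm numerically:
  x=-6.769: |R|=0.95117 <1
  x=-5.575: |R|=0.01651 <1
  x=-5.500: |R|=0.06333 <1
  x=-7.192: |R|=1.39431 >1
  x=-7.107: |R|=1.30105 >1
  x=-6.978: |R|=1.16356 >1
Stable set (-6.8182, 0).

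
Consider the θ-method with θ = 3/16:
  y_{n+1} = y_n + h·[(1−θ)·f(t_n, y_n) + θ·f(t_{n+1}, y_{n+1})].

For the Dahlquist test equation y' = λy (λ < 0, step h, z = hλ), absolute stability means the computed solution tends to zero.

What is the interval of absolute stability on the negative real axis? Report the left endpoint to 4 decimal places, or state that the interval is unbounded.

On y'=λy, z=hλ:
  y_{n+1} = y_n + z·[13/16·y_n + 3/16·y_{n+1}] ⇒ (1 − 3/16z)y_{n+1} = (1 + 13/16z)y_n
  so R(z) = (1 + 13/16z)/(1 − 3/16z).

Boundary: |R(x)|=1, x<0.
x=-1.32: |R|=0.0581
R=−1: 1+13/16x = −1+3/16x ⇒ -5/8x=2 ⇒ x=2/(-5/8)=-3.2000
Confirm numerically:
  x=-2.975: |R|=0.90973 <1
  x=-2.031: |R|=0.47087 <1
  x=-1.782: |R|=0.33571 <1
  x=-1.549: |R|=0.20037 <1
  x=-3.446: |R|=1.09340 >1
  x=-3.341: |R|=1.05418 >1
Interval (-3.2000, 0).

z∈(-3.2000,0).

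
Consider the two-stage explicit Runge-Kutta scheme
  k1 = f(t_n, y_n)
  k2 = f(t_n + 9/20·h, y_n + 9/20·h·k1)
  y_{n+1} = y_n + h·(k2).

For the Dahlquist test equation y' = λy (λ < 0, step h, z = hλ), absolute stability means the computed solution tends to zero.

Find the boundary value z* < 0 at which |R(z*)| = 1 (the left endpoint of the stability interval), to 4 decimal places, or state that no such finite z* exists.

z* = -2.2222.

With y'=λy (z=hλ):
  k1=λy_n ⇒ h·k1=z·y_n;  k2=λ(1+9/20z)y_n ⇒ h·k2=z(1+9/20z)y_n
  y_{n+1}/y_n = 1 + z(1+9/20z) = 1 + z + 9/20z²
  Hence R(z) = 1 + z + 9/20z².

Find x<0 with |R(x)|<1.
x=-1.45: |R|=0.4961
R=1: x+9/20x²=0 ⇒ x=−20/9=-2.2222; min R=1−1/(4·9/20)=0.4444>−1
Confirm numerically:
  x=-2.102: |R|=0.88628 <1
  x=-1.456: |R|=0.49797 <1
  x=-1.186: |R|=0.44697 <1
  x=-2.813: |R|=1.74784 >1
  x=-2.693: |R|=1.57051 >1
  x=-2.299: |R|=1.07943 >1
Stable set (-2.2222, 0).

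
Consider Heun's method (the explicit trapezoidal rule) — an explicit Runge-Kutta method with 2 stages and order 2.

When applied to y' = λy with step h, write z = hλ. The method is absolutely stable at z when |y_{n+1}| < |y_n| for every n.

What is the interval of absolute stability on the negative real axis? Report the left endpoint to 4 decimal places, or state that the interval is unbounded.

Test eqn y'=λy, z=hλ:
  order 2, 2-stage ⇒ R(z)=1+z+z^2/2
  (e.g. R(-1.7)=0.74500, |R|=0.74500)

Solve |R(x)|<1 on ℝ⁻.
x=-1.7: |R|=0.7450
|R(-2.33)|=1.3845 |R(-0.96)|=0.5008 |R(-0.82)|=0.5162
Bisect:
  x_lo=-2.5587 |R|=1.7147  x_hi=-0.3334 |R|=0.7222
  mid=-1.44601 |R|=0.59946 →hi
  mid=-2.00234 |R|=1.00234 →lo
  mid=-1.72417 |R|=0.76221 →hi
  mid=-1.86326 |R|=0.87261 →hi
  mid=-1.93280 |R|=0.93505 →hi
  mid=-1.96757 |R|=0.96809 →hi
  mid=-1.98495 |R|=0.98507 →hi
  mid=-1.99365 |R|=0.99367 →hi
  mid=-1.99799 |R|=0.99799 →hi
  ...
  [-2.00003,-1.99989] ⇒ x*=-2.0000
Interval (-2.0000, 0).

(-2.0000, 0).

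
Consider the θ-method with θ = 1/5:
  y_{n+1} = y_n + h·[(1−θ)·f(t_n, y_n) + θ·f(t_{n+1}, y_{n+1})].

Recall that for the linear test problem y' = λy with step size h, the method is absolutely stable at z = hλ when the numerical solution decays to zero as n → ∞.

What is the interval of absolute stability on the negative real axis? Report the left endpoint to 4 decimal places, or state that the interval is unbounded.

(-3.3333, 0).

Test eqn y'=λy, z=hλ:
  y_{n+1} = y_n + z·[4/5·y_n + 1/5·y_{n+1}] ⇒ (1 − 1/5z)y_{n+1} = (1 + 4/5z)y_n
  R(z) = (1 + 4/5z)/(1 − 1/5z).

Find x<0 with |R(x)|<1.
x=-1.52: |R|=0.1656
R=−1: 1+4/5x = −1+1/5x ⇒ -3/5x=2 ⇒ x=2/(-3/5)=-3.3333
Confirm numerically:
  x=-2.791: |R|=0.79117 <1
  x=-2.701: |R|=0.75367 <1
  x=-2.139: |R|=0.49811 <1
  x=-3.783: |R|=1.15359 >1
  x=-3.391: |R|=1.02062 >1
Interval (-3.3333, 0).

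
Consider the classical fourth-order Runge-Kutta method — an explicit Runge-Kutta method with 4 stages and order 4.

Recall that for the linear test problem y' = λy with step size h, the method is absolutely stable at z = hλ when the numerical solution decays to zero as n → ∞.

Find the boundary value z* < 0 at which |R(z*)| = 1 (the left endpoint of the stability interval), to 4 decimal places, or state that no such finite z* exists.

Test eqn y'=λy, z=hλ:
  order 4, 4-stage ⇒ R(z)=1+z+z^2/2+z^3/6+z^4/24
  (e.g. R(-0.95)=0.39229, |R|=0.39229)

Need |R(x)|<1, x<0.
x=-0.95: |R|=0.3923
|R(-3.12)|=1.6336 |R(-2.4)|=0.5584 |R(-1.45)|=0.2773
Bisect:
  x_lo=-3.6407 |R|=3.2643  x_hi=-0.1782 |R|=0.8368
  mid=-1.90947 |R|=0.30713 →hi
  mid=-2.77510 |R|=0.98474 →hi
  mid=-3.20791 |R|=1.84793 →lo
  mid=-2.99150 |R|=1.35810 →lo
  mid=-2.88330 |R|=1.15810 →lo
  mid=-2.82920 |R|=1.06824 →lo
  mid=-2.80215 |R|=1.02571 →lo
  mid=-2.78862 |R|=1.00503 →lo
  ...
  [-2.78545,-2.78524] ⇒ x*=-2.7853
Stable set (-2.7853, 0).

z* = -2.7853.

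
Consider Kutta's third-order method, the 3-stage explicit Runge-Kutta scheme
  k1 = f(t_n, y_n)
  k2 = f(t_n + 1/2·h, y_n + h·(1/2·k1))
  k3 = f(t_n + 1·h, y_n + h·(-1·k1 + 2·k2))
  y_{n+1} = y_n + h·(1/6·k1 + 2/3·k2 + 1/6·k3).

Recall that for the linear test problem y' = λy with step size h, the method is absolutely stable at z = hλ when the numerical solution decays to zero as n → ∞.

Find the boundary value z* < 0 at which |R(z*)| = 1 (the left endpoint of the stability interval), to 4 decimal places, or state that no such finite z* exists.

Test eqn y'=λy, z=hλ:
  order 3, 3-stage ⇒ R(z)=1+z+z^2/2+z^3/6
  (e.g. R(-1.64)=-0.03036, |R|=0.03036)

Solve |R(x)|<1 on ℝ⁻.
x=-1.64: |R|=0.0304
|R(-2.58)|=1.1141 |R(-1.96)|=0.2941 |R(-1.87)|=0.2114
Bisect:
  x_lo=-3.1456 |R|=2.3857  x_hi=-0.3233 |R|=0.7233
  mid=-1.73445 |R|=0.09992 →hi
  mid=-2.44003 |R|=0.88438 →hi
  mid=-2.79282 |R|=1.52350 →lo
  mid=-2.61643 |R|=1.17879 →lo
  mid=-2.52823 |R|=1.02564 →lo
  mid=-2.48413 |R|=0.95357 →hi
  mid=-2.50618 |R|=0.98924 →hi
  mid=-2.51720 |R|=1.00735 →lo
  mid=-2.51169 |R|=0.99827 →hi
  ...
  [-2.51290,-2.51273] ⇒ x*=-2.5127
So |R|<1 on (-2.5127, 0).

z* = -2.5127.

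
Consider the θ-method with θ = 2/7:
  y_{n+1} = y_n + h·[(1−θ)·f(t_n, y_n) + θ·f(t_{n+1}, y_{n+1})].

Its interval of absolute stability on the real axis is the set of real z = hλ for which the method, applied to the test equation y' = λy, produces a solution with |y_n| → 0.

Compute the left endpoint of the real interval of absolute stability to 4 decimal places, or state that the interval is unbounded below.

Set f=λy, z=hλ:
  y_{n+1} = y_n + z·[5/7·y_n + 2/7·y_{n+1}] ⇒ (1 − 2/7z)y_{n+1} = (1 + 5/7z)y_n
  Hence R(z) = (1 + 5/7z)/(1 − 2/7z).

Find x<0 with |R(x)|<1.
x=-1.8: |R|=0.1887
R=−1: 1+5/7x = −1+2/7x ⇒ -3/7x=2 ⇒ x=2/(-3/7)=-4.6667
Confirm numerically:
  x=-3.815: |R|=0.82536 <1
  x=-2.491: |R|=0.45527 <1
  x=-2.016: |R|=0.27919 <1
  x=-5.263: |R|=1.10208 >1
  x=-5.124: |R|=1.07955 >1
  x=-4.795: |R|=1.02321 >1
Interval (-4.6667, 0).

left endpoint -4.6667.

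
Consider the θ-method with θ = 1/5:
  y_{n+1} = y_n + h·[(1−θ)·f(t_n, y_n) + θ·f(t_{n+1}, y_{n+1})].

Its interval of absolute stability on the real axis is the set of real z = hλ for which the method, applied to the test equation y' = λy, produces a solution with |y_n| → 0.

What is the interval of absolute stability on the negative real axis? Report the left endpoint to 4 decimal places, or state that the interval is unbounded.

(-3.3333, 0).

With y'=λy (z=hλ):
  y_{n+1} = y_n + z·[4/5·y_n + 1/5·y_{n+1}] ⇒ (1 − 1/5z)y_{n+1} = (1 + 4/5z)y_n
  ⇒ R(z) = (1 + 4/5z)/(1 − 1/5z).

Boundary: |R(x)|=1, x<0.
x=-1.3: |R|=0.0317
R=−1: 1+4/5x = −1+1/5x ⇒ -3/5x=2 ⇒ x=2/(-3/5)=-3.3333
Confirm numerically:
  x=-3.029: |R|=0.88629 <1
  x=-1.932: |R|=0.39354 <1
  x=-1.395: |R|=0.09070 <1
  x=-3.837: |R|=1.17099 >1
  x=-3.463: |R|=1.04596 >1
So |R|<1 on (-3.3333, 0).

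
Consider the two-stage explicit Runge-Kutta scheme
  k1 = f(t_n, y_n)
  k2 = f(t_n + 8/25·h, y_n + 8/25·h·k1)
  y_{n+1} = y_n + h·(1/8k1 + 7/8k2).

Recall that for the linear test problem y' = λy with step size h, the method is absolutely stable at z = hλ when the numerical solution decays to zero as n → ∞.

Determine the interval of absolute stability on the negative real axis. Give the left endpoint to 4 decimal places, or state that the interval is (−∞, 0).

z∈(-3.5714,0).

With y'=λy (z=hλ):
  k1=λy_n ⇒ h·k1=z·y_n;  k2=λ(1+8/25z)y_n ⇒ h·k2=z(1+8/25z)y_n
  y_{n+1}/y_n = 1 + 1/8z + 7/8z(1+8/25z) = 1 + z + 7/25z²
  so R(z) = 1 + z + 7/25z².

Boundary: |R(x)|=1, x<0.
x=-1: |R|=0.2800
R=1: x+7/25x²=0 ⇒ x=−25/7=-3.5714; min R=1−1/(4·7/25)=0.1071>−1
Confirm numerically:
  x=-3.168: |R|=0.64214 <1
  x=-3.161: |R|=0.63674 <1
  x=-2.393: |R|=0.21041 <1
  x=-2.275: |R|=0.17418 <1
  x=-3.910: |R|=1.37067 >1
  x=-3.624: |R|=1.05335 >1
Stable set (-3.5714, 0).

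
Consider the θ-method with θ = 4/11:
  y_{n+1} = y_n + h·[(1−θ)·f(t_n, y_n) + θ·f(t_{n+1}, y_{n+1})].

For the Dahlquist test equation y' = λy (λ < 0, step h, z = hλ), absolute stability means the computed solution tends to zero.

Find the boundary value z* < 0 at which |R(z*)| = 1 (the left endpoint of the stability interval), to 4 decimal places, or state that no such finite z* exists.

On y'=λy, z=hλ:
  y_{n+1} = y_n + z·[7/11·y_n + 4/11·y_{n+1}] ⇒ (1 − 4/11z)y_{n+1} = (1 + 7/11z)y_n
  so R(z) = (1 + 7/11z)/(1 − 4/11z).

Solve |R(x)|<1 on ℝ⁻.
x=-1.04: |R|=0.2454
R=−1: 1+7/11x = −1+4/11x ⇒ -3/11x=2 ⇒ x=2/(-3/11)=-7.3333
Confirm numerically:
  x=-5.565: |R|=0.84050 <1
  x=-5.067: |R|=0.78256 <1
  x=-3.990: |R|=0.62797 <1
  x=-7.803: |R|=1.03338 >1
  x=-7.468: |R|=1.00988 >1
Stable set (-7.3333, 0).

z* = -7.3333.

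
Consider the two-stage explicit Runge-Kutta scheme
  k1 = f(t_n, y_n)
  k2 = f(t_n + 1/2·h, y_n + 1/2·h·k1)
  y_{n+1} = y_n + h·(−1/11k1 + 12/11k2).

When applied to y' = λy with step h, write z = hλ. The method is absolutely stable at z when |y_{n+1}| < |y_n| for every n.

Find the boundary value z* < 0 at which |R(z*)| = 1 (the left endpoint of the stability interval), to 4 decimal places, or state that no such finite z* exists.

left endpoint -1.8333.

On y'=λy, z=hλ:
  k1=λy_n ⇒ h·k1=z·y_n;  k2=λ(1+1/2z)y_n ⇒ h·k2=z(1+1/2z)y_n
  y_{n+1}/y_n = 1 − 1/11z + 12/11z(1+1/2z) = 1 + z + 6/11z²
  ⇒ R(z) = 1 + z + 6/11z².

Find x<0 with |R(x)|<1.
x=-0.52: |R|=0.6275
R=1: x+6/11x²=0 ⇒ x=−11/6=-1.8333; min R=1−1/(4·6/11)=0.5417>−1
Confirm numerically:
  x=-1.274: |R|=0.61131 <1
  x=-1.146: |R|=0.57035 <1
  x=-1.097: |R|=0.55940 <1
  x=-2.163: |R|=1.38895 >1
  x=-2.062: |R|=1.25719 >1
  x=-1.868: |R|=1.03532 >1
Stable set (-1.8333, 0).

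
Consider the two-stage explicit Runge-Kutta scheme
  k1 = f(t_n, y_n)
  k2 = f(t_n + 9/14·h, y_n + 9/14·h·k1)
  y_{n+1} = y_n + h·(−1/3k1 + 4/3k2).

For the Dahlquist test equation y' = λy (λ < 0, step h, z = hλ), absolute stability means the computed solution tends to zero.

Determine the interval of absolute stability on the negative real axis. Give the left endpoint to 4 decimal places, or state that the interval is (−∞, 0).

z∈(-1.1667,0).

Test eqn y'=λy, z=hλ:
  k1=λy_n ⇒ h·k1=z·y_n;  k2=λ(1+9/14z)y_n ⇒ h·k2=z(1+9/14z)y_n
  y_{n+1}/y_n = 1 − 1/3z + 4/3z(1+9/14z) = 1 + z + 6/7z²
  so R(z) = 1 + z + 6/7z².

Solve |R(x)|<1 on ℝ⁻.
x=-0.62: |R|=0.7095
R=1: x+6/7x²=0 ⇒ x=−7/6=-1.1667; min R=1−1/(4·6/7)=0.7083>−1
Confirm numerically:
  x=-1.105: |R|=0.94159 <1
  x=-0.977: |R|=0.84117 <1
  x=-0.659: |R|=0.71324 <1
  x=-0.594: |R|=0.70843 <1
  x=-1.519: |R|=1.45874 >1
  x=-1.251: |R|=1.09043 >1
Stable set (-1.1667, 0).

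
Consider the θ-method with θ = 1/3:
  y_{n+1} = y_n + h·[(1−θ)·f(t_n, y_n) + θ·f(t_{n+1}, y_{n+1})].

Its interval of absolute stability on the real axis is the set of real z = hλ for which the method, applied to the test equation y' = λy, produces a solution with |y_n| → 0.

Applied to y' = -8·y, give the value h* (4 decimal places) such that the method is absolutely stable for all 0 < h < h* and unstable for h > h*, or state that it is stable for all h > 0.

(-6.0000,0); λ=-8 ⇒ h* = (6)/8 = 0.7500.

Set f=λy, z=hλ:
  y_{n+1} = y_n + z·[2/3·y_n + 1/3·y_{n+1}] ⇒ (1 − 1/3z)y_{n+1} = (1 + 2/3z)y_n
  ⇒ R(z) = (1 + 2/3z)/(1 − 1/3z).

Solve |R(x)|<1 on ℝ⁻.
x=-0.4: |R|=0.6471
R=−1: 1+2/3x = −1+1/3x ⇒ -1/3x=2 ⇒ x=2/(-1/3)=-6.0000
Confirm numerically:
  x=-4.781: |R|=0.84334 <1
  x=-4.171: |R|=0.74494 <1
  x=-3.991: |R|=0.71263 <1
  x=-3.763: |R|=0.66923 <1
  x=-6.428: |R|=1.04540 >1
  x=-6.389: |R|=1.04143 >1
Stable set (-6.0000, 0).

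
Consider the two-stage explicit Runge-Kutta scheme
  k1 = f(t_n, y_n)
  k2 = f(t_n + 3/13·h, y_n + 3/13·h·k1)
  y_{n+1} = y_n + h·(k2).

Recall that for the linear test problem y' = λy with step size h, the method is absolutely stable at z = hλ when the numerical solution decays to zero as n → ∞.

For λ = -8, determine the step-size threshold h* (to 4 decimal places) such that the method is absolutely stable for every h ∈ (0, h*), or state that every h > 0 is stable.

On y'=λy, z=hλ:
  k1=λy_n ⇒ h·k1=z·y_n;  k2=λ(1+3/13z)y_n ⇒ h·k2=z(1+3/13z)y_n
  y_{n+1}/y_n = 1 + z(1+3/13z) = 1 + z + 3/13z²
  Hence R(z) = 1 + z + 3/13z².

Solve |R(x)|<1 on ℝ⁻.
x=-1.52: |R|=0.0132
R=1: x+3/13x²=0 ⇒ x=−13/3=-4.3333; min R=1−1/(4·3/13)=-0.0833>−1
Confirm numerically:
  x=-4.003: |R|=0.69485 <1
  x=-3.683: |R|=0.44727 <1
  x=-3.317: |R|=0.22204 <1
  x=-4.844: |R|=1.57085 >1
  x=-4.364: |R|=1.03088 >1
Stable set (-4.3333, 0).

(-4.3333,0); λ=-8 ⇒ h* = (13/3)/8 = 0.5417.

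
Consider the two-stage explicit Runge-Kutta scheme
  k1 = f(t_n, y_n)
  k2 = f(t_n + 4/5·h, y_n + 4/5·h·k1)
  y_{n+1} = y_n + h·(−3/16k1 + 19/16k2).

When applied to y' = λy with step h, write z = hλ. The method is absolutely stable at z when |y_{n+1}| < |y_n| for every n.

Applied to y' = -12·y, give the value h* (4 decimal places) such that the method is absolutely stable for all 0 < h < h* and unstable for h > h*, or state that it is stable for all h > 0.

With y'=λy (z=hλ):
  k1=λy_n ⇒ h·k1=z·y_n;  k2=λ(1+4/5z)y_n ⇒ h·k2=z(1+4/5z)y_n
  y_{n+1}/y_n = 1 − 3/16z + 19/16z(1+4/5z) = 1 + z + 19/20z²
  ⇒ R(z) = 1 + z + 19/20z².

Boundary: |R(x)|=1, x<0.
x=-0.57: |R|=0.7387
R=1: x+19/20x²=0 ⇒ x=−20/19=-1.0526; min R=1−1/(4·19/20)=0.7368>−1
Confirm numerically:
  x=-1.012: |R|=0.96094 <1
  x=-0.504: |R|=0.73732 <1
  x=-0.502: |R|=0.73740 <1
  x=-0.429: |R|=0.74584 <1
  x=-1.297: |R|=1.30110 >1
  x=-1.102: |R|=1.05168 >1
Interval (-1.0526, 0).

(-1.0526,0); λ=-12 ⇒ h* = (20/19)/12 = 0.0877.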